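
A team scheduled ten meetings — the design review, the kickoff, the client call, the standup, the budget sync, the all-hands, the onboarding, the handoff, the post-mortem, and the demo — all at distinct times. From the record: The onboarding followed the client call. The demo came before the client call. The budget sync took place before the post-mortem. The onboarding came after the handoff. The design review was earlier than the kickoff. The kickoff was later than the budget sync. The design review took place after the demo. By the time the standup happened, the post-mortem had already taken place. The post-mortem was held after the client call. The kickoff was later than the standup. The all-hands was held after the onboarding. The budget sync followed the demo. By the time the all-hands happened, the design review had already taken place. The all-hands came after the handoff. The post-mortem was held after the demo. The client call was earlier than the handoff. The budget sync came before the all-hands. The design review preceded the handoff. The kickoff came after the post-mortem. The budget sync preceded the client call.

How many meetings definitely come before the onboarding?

Directly stated before the onboarding: the client call and the handoff.
The budget sync reaches the onboarding via the budget sync → the client call → the onboarding.
The demo reaches the onboarding via the demo → the client call → the onboarding.
The design review reaches the onboarding via the design review → the handoff → the onboarding.
That's the budget sync, the client call, the demo, the design review, and the handoff — 5 in all.

5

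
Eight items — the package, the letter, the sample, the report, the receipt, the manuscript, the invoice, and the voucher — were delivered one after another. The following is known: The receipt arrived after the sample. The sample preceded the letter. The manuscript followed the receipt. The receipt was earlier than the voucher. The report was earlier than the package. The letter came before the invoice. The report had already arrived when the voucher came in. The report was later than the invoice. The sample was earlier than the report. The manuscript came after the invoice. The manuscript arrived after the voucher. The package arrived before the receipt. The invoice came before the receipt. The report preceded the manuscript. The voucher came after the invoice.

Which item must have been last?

the manuscript

Every other item has a chain of constraints placing it before the manuscript, so the manuscript is last.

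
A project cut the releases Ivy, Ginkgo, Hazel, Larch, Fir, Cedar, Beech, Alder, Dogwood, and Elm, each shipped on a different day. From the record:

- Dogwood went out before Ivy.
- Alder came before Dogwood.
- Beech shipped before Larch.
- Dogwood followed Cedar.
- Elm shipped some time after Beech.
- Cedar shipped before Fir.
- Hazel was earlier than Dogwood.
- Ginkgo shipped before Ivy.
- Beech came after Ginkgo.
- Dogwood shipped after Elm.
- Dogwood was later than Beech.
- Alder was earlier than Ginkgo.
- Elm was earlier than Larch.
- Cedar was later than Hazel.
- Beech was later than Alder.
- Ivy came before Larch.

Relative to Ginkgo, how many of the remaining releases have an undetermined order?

3

Forced before Ginkgo: Alder; forced after Ginkgo: Beech, Dogwood, Elm, Ivy, and Larch.
That leaves Cedar, Fir, and Hazel with no forced order relative to Ginkgo — 3.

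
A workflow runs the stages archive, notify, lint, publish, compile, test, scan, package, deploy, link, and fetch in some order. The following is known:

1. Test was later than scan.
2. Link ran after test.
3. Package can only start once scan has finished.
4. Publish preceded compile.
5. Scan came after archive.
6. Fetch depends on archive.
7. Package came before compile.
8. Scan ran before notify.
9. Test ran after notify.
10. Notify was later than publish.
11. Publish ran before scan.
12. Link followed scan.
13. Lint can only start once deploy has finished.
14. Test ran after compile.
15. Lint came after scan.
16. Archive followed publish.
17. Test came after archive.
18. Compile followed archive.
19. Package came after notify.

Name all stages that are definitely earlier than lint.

archive, deploy, publish, scan

Directly stated before lint: deploy and scan.
Archive reaches lint via archive → scan → lint.
Publish reaches lint via publish → scan → lint.
No chain forces package (or any of the others) ahead of lint.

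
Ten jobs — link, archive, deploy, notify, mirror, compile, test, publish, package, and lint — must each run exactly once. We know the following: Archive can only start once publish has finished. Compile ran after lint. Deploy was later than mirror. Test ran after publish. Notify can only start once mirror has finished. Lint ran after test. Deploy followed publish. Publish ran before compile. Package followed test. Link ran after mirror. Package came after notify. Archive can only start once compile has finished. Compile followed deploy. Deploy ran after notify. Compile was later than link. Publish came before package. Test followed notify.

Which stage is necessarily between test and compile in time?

lint

Tracing the constraints gives test → lint → compile, so lint sits after test and before compile.
No other stage is forced both after test and before compile.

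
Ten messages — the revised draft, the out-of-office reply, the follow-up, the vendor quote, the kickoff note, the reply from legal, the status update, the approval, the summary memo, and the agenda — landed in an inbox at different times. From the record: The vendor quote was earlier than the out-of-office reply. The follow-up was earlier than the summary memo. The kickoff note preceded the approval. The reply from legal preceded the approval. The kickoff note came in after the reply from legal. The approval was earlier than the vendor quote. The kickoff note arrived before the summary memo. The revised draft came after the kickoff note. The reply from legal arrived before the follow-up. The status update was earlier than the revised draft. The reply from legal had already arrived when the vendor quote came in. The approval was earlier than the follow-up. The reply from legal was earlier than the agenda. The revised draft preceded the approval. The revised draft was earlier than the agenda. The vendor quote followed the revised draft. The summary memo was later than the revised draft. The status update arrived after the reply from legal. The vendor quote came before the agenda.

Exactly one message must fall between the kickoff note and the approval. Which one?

Tracing the constraints gives the kickoff note → the revised draft → the approval, so the revised draft sits after the kickoff note and before the approval.
No other message is forced both after the kickoff note and before the approval.

the revised draft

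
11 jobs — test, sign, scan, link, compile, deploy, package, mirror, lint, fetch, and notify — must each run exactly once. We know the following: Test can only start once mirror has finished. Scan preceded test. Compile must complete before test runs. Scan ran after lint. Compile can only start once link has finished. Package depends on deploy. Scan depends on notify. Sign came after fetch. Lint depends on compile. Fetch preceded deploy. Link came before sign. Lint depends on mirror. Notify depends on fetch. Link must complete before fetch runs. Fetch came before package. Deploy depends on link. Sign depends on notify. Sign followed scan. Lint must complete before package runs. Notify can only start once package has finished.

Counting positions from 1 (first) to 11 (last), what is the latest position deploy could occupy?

Deploy must come before notify, package, scan, sign, and test — 5 stages forced after it.
Everything else can be placed before deploy in some valid order, so deploy can sit as late as position 11 − 5 = 6.

6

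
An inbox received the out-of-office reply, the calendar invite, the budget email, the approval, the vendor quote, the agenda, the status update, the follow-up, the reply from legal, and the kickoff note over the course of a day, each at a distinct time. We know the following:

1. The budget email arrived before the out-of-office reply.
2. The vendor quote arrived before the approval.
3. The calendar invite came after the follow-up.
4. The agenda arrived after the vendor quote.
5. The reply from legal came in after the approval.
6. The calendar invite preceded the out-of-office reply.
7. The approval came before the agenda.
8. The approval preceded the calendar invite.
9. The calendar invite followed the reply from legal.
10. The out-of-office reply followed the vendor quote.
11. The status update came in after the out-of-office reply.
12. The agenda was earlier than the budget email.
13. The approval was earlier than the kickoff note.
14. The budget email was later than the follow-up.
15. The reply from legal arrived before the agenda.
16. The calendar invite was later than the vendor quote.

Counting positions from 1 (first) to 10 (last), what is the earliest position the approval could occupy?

The vendor quote must come before the approval — 1 forced predecessor.
Nothing else is forced ahead of the approval, so its earliest slot is position 1 + 1 = 2.

2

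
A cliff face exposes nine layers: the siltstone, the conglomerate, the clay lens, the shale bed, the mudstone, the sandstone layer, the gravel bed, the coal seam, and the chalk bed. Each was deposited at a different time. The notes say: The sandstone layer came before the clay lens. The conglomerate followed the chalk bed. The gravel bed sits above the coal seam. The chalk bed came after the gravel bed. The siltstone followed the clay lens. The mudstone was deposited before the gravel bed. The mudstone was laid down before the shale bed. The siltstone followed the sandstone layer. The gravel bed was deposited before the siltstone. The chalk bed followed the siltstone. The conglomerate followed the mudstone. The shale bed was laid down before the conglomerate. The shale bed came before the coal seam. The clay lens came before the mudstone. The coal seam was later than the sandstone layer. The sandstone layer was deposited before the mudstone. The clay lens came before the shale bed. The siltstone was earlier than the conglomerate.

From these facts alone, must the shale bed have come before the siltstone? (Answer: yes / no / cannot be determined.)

yes

Chain the constraints: the shale bed → the coal seam → the gravel bed → the siltstone. Each link is directly stated, so the shale bed comes before the siltstone.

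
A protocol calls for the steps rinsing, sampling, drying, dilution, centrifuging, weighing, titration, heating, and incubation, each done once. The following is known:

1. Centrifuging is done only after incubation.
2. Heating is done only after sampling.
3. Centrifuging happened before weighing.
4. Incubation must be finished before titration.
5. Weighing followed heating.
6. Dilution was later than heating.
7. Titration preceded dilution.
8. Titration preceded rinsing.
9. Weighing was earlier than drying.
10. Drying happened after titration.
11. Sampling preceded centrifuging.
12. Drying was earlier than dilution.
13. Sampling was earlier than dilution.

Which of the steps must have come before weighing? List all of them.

centrifuging, heating, incubation, sampling

Directly stated before weighing: centrifuging and heating.
Incubation reaches weighing via incubation → centrifuging → weighing.
Sampling reaches weighing via sampling → centrifuging → weighing.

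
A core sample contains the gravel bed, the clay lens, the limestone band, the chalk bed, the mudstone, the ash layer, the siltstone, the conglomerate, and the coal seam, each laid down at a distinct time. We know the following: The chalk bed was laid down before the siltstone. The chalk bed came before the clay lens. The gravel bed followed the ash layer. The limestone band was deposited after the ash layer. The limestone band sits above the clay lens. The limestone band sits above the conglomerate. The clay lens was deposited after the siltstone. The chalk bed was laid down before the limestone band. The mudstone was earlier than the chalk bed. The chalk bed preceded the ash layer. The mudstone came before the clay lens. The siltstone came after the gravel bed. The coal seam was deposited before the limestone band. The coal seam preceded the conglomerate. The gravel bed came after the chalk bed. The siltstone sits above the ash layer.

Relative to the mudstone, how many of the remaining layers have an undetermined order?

Forced after the mudstone: the ash layer, the chalk bed, the clay lens, the gravel bed, the limestone band, and the siltstone.
That leaves the coal seam and the conglomerate with no forced order relative to the mudstone — 2.

2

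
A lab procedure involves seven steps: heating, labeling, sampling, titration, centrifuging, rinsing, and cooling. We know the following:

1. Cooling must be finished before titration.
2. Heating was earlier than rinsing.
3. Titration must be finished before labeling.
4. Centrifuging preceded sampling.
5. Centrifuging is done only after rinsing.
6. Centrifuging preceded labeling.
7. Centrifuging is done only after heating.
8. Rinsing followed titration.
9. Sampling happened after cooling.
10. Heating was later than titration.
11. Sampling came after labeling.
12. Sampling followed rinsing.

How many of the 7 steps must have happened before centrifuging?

4

Directly stated before centrifuging: heating and rinsing.
Cooling reaches centrifuging via cooling → titration → rinsing → centrifuging.
Titration reaches centrifuging via titration → rinsing → centrifuging.
No chain forces sampling (or any of the others) ahead of centrifuging.
That's cooling, heating, rinsing, and titration — 4 in all.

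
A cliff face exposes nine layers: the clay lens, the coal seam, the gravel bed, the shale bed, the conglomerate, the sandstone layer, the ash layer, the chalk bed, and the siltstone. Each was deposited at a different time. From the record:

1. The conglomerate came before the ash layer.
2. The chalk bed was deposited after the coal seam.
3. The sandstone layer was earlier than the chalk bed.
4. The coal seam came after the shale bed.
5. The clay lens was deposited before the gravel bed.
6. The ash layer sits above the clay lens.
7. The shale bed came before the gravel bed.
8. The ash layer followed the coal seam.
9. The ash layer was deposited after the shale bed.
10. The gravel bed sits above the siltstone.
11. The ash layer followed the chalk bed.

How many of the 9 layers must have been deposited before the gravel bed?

3

Directly stated before the gravel bed: the clay lens, the shale bed, and the siltstone.
No chain forces the sandstone layer (or any of the others) ahead of the gravel bed.
That's the clay lens, the shale bed, and the siltstone — 3 in all.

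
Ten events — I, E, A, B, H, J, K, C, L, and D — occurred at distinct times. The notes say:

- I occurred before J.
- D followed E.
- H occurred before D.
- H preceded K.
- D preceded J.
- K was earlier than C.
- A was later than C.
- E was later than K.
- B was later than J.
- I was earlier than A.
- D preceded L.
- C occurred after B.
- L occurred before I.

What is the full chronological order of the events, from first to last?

H, K, E, D, L, I, J, B, C, A

The constraints fix every adjacent pair, so only one ordering works:
H → K → E → D → L → I → J → B → C → A.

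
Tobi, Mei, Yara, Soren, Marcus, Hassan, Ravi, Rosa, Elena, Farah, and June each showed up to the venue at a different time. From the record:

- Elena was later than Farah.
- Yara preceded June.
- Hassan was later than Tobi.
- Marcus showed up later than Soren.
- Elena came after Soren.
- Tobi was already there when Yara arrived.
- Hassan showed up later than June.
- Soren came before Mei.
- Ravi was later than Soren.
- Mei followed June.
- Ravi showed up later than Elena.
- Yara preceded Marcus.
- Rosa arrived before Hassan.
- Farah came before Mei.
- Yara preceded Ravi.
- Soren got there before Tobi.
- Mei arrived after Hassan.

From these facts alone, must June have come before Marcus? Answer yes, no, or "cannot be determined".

cannot be determined

No chain of stated constraints runs from June to Marcus, and none runs from Marcus to June either.
So the relative order of June and Marcus is not fixed by the given facts.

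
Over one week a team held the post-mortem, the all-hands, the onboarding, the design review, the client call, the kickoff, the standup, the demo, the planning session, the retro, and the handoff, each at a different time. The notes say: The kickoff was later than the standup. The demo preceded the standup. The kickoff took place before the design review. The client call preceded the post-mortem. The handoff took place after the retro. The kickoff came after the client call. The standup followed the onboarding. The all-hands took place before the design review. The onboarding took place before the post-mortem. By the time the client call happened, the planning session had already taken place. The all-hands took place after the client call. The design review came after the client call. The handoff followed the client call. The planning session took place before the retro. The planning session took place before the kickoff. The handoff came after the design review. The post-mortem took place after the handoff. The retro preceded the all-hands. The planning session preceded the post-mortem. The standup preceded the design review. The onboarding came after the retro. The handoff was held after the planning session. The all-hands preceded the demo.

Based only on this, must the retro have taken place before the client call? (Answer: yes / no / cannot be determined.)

No chain of stated constraints runs from the retro to the client call, and none runs from the client call to the retro either.
So the relative order of the retro and the client call is not fixed by the given facts.

cannot be determined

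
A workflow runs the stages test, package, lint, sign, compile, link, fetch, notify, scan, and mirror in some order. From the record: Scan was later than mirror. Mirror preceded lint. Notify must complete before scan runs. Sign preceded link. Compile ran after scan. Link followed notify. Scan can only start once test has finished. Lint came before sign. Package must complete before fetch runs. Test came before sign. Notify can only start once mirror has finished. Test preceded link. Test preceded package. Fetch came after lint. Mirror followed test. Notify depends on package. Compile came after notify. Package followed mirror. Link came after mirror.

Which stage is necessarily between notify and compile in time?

Tracing the constraints gives notify → scan → compile, so scan sits after notify and before compile.
No other stage is forced both after notify and before compile.

scan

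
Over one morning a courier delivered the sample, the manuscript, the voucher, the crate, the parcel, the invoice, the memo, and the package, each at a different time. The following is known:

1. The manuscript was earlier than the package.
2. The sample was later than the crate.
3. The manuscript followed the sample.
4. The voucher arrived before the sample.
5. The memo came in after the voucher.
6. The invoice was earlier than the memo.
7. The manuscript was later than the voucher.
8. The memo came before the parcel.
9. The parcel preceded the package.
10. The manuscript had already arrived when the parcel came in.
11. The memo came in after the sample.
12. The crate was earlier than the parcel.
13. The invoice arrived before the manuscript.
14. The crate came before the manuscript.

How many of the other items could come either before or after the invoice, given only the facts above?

3

Forced after the invoice: the manuscript, the memo, the package, and the parcel.
That leaves the crate, the sample, and the voucher with no forced order relative to the invoice — 3.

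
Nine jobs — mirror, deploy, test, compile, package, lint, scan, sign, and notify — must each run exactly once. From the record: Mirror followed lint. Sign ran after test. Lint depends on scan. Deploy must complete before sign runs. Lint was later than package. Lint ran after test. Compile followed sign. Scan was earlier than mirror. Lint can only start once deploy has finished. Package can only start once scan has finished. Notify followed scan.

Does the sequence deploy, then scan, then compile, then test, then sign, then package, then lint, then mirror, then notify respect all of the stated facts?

The constraints require sign before compile, but in the proposed sequence compile appears ahead of sign. That one violation is enough.

no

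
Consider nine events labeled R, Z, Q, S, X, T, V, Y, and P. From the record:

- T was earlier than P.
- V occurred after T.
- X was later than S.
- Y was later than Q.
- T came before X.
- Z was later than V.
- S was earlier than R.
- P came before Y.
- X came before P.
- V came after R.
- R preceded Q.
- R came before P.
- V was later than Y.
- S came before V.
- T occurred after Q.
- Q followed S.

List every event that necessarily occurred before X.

Q, R, S, T

Directly stated before X: S and T.
Q reaches X via Q → T → X.
R reaches X via R → Q → T → X.
No chain forces Y (or any of the others) ahead of X.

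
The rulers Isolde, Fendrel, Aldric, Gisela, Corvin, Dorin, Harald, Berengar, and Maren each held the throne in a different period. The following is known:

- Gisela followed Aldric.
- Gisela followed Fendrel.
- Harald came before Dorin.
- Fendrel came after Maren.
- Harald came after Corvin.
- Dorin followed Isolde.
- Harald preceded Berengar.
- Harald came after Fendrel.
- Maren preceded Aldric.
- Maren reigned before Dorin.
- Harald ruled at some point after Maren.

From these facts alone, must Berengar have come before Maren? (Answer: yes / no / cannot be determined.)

no

Tracing the constraints gives Maren → Harald → Berengar, so Maren must come before Berengar.
That means Berengar cannot be before Maren.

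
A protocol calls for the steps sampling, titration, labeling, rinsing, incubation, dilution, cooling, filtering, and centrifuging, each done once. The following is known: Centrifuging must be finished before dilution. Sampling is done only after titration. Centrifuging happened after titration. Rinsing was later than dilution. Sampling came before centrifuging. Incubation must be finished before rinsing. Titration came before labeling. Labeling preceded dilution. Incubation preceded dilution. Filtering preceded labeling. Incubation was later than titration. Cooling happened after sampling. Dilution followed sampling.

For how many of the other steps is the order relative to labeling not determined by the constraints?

Forced before labeling: filtering and titration; forced after labeling: dilution and rinsing.
That leaves centrifuging, cooling, incubation, and sampling with no forced order relative to labeling — 4.

4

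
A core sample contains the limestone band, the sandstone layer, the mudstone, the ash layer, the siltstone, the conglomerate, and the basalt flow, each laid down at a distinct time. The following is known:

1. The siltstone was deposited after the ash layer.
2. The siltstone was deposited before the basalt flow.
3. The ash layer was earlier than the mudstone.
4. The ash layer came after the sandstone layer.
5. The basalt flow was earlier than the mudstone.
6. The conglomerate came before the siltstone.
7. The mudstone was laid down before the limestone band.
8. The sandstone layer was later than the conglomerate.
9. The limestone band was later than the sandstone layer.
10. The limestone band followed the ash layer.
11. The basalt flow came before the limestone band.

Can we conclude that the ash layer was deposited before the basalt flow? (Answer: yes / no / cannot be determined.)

Chain the constraints: the ash layer → the siltstone → the basalt flow. Each link is directly stated, so the ash layer comes before the basalt flow.

yes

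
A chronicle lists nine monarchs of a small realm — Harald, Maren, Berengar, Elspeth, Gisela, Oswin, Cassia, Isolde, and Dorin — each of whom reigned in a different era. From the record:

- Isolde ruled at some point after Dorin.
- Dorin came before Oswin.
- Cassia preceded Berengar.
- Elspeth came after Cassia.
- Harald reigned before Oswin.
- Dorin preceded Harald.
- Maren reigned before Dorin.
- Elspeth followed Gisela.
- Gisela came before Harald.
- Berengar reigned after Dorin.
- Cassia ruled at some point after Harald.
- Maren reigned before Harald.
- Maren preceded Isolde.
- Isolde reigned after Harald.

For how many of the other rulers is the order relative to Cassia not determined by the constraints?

2

Forced before Cassia: Dorin, Gisela, Harald, and Maren; forced after Cassia: Berengar and Elspeth.
That leaves Isolde and Oswin with no forced order relative to Cassia — 2.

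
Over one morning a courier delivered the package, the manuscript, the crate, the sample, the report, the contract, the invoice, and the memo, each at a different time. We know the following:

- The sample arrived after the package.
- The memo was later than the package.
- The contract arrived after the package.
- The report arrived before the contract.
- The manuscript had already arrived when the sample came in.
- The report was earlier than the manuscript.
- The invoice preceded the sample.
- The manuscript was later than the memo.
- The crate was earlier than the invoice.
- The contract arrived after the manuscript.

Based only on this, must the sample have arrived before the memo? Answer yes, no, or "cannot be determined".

no

Tracing the constraints gives the memo → the manuscript → the sample, so the memo must come before the sample.
That means the sample cannot be before the memo.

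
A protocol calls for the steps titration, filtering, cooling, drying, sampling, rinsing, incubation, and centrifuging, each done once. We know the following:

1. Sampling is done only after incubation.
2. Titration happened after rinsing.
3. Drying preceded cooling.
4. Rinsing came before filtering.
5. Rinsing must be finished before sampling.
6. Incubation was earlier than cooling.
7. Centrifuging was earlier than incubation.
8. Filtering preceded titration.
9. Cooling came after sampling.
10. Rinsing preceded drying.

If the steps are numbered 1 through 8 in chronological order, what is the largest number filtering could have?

7

Filtering must come before titration — 1 step forced after it.
Everything else can be placed before filtering in some valid order, so filtering can sit as late as position 8 − 1 = 7.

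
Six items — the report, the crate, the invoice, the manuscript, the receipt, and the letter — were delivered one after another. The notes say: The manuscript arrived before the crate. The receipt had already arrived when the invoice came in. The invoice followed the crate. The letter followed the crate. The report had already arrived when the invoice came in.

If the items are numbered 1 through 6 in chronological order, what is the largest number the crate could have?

4

The crate must come before the invoice and the letter — 2 items forced after it.
Everything else can be placed before the crate in some valid order, so the crate can sit as late as position 6 − 2 = 4.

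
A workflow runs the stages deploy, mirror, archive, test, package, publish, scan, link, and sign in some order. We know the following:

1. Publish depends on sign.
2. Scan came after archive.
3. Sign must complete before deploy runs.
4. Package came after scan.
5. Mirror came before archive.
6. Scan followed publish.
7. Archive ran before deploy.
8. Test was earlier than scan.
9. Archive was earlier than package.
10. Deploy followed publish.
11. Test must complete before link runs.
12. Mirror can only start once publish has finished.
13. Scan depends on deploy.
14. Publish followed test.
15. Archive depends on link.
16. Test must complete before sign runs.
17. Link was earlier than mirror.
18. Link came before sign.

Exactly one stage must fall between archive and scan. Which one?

Tracing the constraints gives archive → deploy → scan, so deploy sits after archive and before scan.
No other stage is forced both after archive and before scan.

deploy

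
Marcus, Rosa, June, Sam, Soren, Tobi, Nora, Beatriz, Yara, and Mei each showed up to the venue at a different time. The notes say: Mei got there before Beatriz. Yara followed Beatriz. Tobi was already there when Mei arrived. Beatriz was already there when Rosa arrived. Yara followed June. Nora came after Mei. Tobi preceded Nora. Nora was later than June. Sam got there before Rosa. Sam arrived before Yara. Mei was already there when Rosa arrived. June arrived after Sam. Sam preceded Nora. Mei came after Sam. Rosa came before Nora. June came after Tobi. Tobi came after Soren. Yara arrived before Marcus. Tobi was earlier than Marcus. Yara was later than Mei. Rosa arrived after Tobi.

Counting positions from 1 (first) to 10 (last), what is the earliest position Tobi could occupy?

Soren must come before Tobi — 1 forced predecessor.
Nothing else is forced ahead of Tobi, so their earliest slot is position 1 + 1 = 2.

2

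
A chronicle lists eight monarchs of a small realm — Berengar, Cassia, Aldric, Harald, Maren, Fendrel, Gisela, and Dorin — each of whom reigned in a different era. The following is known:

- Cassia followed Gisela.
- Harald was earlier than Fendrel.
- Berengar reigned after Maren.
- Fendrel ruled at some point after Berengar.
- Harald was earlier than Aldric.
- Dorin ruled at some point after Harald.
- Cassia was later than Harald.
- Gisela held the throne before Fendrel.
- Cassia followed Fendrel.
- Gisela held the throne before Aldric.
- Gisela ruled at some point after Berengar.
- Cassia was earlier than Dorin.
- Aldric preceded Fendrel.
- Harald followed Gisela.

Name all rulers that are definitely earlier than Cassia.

Aldric, Berengar, Fendrel, Gisela, Harald, Maren

Directly stated before Cassia: Fendrel, Gisela, and Harald.
Aldric reaches Cassia via Aldric → Fendrel → Cassia.
Berengar reaches Cassia via Berengar → Fendrel → Cassia.
Maren reaches Cassia via Maren → Berengar → Fendrel → Cassia.
No chain forces Dorin ahead of Cassia.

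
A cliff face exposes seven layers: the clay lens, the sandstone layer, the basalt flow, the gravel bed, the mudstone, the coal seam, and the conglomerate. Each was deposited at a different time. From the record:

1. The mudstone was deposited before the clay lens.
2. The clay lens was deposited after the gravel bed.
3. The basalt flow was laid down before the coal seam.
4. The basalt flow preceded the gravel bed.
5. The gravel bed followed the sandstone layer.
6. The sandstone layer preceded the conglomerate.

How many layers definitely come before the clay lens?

4

Directly stated before the clay lens: the gravel bed and the mudstone.
The basalt flow reaches the clay lens via the basalt flow → the gravel bed → the clay lens.
The sandstone layer reaches the clay lens via the sandstone layer → the gravel bed → the clay lens.
No chain forces the conglomerate (or any of the others) ahead of the clay lens.
That's the basalt flow, the gravel bed, the mudstone, and the sandstone layer — 4 in all.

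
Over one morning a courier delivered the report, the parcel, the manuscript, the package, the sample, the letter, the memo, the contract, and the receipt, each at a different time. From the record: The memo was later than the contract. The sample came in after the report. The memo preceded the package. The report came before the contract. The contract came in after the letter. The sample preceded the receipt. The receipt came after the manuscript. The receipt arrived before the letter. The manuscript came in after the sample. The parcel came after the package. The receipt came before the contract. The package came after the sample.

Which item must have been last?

Every other item has a chain of constraints placing it before the parcel, so the parcel is last.

the parcel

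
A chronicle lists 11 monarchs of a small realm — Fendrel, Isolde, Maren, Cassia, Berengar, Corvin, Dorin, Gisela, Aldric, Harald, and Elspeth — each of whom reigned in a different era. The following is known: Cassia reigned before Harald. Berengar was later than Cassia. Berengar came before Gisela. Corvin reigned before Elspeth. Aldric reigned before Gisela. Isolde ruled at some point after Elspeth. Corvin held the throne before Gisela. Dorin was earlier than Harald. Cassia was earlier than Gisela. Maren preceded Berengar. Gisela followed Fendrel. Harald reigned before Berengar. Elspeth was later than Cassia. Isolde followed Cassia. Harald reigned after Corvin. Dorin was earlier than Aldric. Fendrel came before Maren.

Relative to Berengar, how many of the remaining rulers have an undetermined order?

3

Forced before Berengar: Cassia, Corvin, Dorin, Fendrel, Harald, and Maren; forced after Berengar: Gisela.
That leaves Aldric, Elspeth, and Isolde with no forced order relative to Berengar — 3.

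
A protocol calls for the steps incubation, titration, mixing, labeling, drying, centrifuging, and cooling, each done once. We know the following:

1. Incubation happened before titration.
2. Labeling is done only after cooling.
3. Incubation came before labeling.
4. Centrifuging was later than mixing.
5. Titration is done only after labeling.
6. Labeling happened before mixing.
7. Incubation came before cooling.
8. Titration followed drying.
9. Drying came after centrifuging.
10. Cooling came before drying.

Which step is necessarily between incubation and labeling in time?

Tracing the constraints gives incubation → cooling → labeling, so cooling sits after incubation and before labeling.
No other step is forced both after incubation and before labeling.

cooling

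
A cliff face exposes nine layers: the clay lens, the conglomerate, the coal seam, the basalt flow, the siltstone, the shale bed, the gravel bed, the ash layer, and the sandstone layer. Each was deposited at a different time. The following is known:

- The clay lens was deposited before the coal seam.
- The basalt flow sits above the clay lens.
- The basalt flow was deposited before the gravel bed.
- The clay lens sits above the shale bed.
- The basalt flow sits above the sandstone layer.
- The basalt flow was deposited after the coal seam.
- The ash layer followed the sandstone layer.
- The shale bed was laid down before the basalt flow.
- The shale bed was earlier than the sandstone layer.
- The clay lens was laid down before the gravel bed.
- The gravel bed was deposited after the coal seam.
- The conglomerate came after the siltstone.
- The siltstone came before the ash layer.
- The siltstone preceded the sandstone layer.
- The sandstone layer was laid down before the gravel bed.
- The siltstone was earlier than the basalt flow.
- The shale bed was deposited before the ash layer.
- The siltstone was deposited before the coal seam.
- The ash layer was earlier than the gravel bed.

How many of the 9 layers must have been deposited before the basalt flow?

Directly stated before the basalt flow: the clay lens, the coal seam, the sandstone layer, the shale bed, and the siltstone.
No chain forces the gravel bed (or any of the others) ahead of the basalt flow.
That's the clay lens, the coal seam, the sandstone layer, the shale bed, and the siltstone — 5 in all.

5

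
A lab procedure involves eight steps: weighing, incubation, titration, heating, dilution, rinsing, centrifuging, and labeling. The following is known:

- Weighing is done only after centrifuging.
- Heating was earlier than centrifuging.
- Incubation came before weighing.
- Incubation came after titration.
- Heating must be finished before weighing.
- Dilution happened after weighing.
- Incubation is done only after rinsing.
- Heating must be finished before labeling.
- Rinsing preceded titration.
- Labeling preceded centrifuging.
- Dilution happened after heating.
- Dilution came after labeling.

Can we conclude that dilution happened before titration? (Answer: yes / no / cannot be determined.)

Tracing the constraints gives titration → incubation → weighing → dilution, so titration must come before dilution.
That means dilution cannot be before titration.

no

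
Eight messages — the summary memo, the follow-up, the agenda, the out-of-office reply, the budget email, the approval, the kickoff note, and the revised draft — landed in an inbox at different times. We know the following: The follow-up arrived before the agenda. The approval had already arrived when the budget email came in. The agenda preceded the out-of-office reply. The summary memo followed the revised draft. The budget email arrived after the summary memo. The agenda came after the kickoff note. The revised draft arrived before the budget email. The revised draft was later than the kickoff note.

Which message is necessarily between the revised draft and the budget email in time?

the summary memo

Tracing the constraints gives the revised draft → the summary memo → the budget email, so the summary memo sits after the revised draft and before the budget email.
No other message is forced both after the revised draft and before the budget email.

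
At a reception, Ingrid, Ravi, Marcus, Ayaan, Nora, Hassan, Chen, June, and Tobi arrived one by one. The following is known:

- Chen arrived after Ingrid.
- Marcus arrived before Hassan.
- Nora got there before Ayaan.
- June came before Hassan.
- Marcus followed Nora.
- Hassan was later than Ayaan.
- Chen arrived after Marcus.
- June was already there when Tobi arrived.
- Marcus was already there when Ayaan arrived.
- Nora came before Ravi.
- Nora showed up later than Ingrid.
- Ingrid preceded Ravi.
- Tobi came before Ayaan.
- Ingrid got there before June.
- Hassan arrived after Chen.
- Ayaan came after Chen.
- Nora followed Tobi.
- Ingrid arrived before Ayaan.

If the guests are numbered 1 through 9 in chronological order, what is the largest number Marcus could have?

6

Marcus must come before Ayaan, Chen, and Hassan — 3 guests forced after them.
Everything else can be placed before Marcus in some valid order, so Marcus can sit as late as position 9 − 3 = 6.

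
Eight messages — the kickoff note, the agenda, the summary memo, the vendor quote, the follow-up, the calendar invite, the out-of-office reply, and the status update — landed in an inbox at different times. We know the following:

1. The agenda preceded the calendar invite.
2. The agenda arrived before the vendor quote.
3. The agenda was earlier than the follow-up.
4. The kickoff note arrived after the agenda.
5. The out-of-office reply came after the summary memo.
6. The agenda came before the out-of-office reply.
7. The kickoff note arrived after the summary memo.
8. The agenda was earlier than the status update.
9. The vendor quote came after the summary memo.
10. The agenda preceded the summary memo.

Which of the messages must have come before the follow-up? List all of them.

Directly stated before the follow-up: the agenda.
No chain forces the summary memo (or any of the others) ahead of the follow-up.

the agenda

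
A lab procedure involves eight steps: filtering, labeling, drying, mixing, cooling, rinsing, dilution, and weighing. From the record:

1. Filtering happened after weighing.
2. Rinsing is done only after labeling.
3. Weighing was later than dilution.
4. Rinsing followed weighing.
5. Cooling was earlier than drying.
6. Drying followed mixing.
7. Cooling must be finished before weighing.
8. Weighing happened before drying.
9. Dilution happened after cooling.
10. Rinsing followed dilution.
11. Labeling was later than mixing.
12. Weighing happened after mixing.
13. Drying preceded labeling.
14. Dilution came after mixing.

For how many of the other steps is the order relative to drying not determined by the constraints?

Forced before drying: cooling, dilution, mixing, and weighing; forced after drying: labeling and rinsing.
That leaves filtering with no forced order relative to drying — 1.

1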